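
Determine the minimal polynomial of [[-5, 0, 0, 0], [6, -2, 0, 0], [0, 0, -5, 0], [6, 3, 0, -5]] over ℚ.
The characteristic polynomial factors as (x + 2)(x + 5)^3. The minimal polynomial is ∏(x - λ)^{k_λ} where k_λ is the size of the largest Jordan block at λ.

For λ = -5: rank(A + 5I) = 1, and the largest Jordan block has size 1 (the smallest k with rank((A + 5I)^k) = rank((A + 5I)^(k+1))).
For λ = -2: rank(A + 2I) = 3, and the largest Jordan block has size 1 (the smallest k with rank((A + 2I)^k) = rank((A + 2I)^(k+1))).

So m_A(x) = (x + 2)(x + 5).

m_A(x) = (x + 2)(x + 5)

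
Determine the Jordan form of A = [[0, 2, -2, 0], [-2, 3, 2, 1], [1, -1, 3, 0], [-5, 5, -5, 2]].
J = [[2, 1, 0, 0], [0, 2, 1, 0], [0, 0, 2, 0], [0, 0, 0, 2]]

The characteristic polynomial is det(xI - A) = (x - 2)^4, so the eigenvalues are 2 (algebraic multiplicity 4).

For λ = 2: rank(A - 2I) = 2, rank((A - 2I)^2) = 1, rank((A - 2I)^3) = 0. The eigenspace has dimension 4 - 2 = 2, so there are 2 Jordan blocks; the rank sequence gives block sizes [3, 1].

Assembling the blocks gives the Jordan form J above.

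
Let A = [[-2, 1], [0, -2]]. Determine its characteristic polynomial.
xI - A = [[x + 2, -1], [0, x + 2]].

Expanding det(xI - A) along the first row:
det(xI - A) = + (x + 2)·det([[x + 2]]) - (-1)·det([[0]]).

Evaluating gives χ_A(x) = x^2 + 4x + 4 = (x + 2)^2.

χ_A(x) = (x + 2)^2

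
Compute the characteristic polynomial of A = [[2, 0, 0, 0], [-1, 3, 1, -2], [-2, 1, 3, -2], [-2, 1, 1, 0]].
xI - A = [[x - 2, 0, 0, 0], [1, x - 3, -1, 2], [2, -1, x - 3, 2], [2, -1, -1, x]].

Expanding det(xI - A) along the first row:
det(xI - A) = + (x - 2)·det([[x - 3, -1, 2], [-1, x - 3, 2], [-1, -1, x]]) - (0)·det([[1, -1, 2], [2, x - 3, 2], [2, -1, x]]) + (0)·det([[1, x - 3, 2], [2, -1, 2], [2, -1, x]]) - (0)·det([[1, x - 3, -1], [2, -1, x - 3], [2, -1, -1]]).

Evaluating gives χ_A(x) = x^4 - 8x^3 + 24x^2 - 32x + 16 = (x - 2)^4.

χ_A(x) = (x - 2)^4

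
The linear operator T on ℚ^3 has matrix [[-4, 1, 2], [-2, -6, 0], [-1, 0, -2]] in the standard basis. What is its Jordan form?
The characteristic polynomial is det(xI - A) = (x + 4)^3, so the eigenvalues are -4 (algebraic multiplicity 3).

For λ = -4: rank(A + 4I) = 2, rank((A + 4I)^2) = 1, rank((A + 4I)^3) = 0. The eigenspace has dimension 3 - 2 = 1, so there is 1 Jordan block; the rank sequence gives block sizes [3].

Assembling the blocks gives the Jordan form J above.

J = [[-4, 1, 0], [0, -4, 1], [0, 0, -4]]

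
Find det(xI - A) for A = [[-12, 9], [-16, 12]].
χ_A(x) = x^2

xI - A = [[x + 12, -9], [16, x - 12]].

Expanding det(xI - A) along the first row:
det(xI - A) = + (x + 12)·det([[x - 12]]) - (-9)·det([[16]]).

Evaluating gives χ_A(x) = x^2.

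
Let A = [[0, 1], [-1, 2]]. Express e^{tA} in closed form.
e^{tA} = [[(1 - t)*e^{t}, t*e^{t}], [-t*e^{t}, (t + 1)*e^{t}]]

A has Jordan form J = [[1, 1], [0, 1]] with A = PJP^{-1}, so e^{tA} = P e^{tJ} P^{-1}.

For a Jordan block J_k(λ), e^{tJ_k(λ)} = e^{λt} · (I + tN + t^2 N^2/2! + ... + t^{k-1} N^{k-1}/(k-1)!) where N is the nilpotent superdiagonal part.

Assembling the blocks and conjugating back gives the entries of e^{tA} as shown above.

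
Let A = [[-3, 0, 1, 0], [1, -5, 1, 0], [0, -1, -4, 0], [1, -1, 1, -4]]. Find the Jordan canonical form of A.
J = [[-4, 1, 0, 0], [0, -4, 1, 0], [0, 0, -4, 0], [0, 0, 0, -4]]

The characteristic polynomial is det(xI - A) = (x + 4)^4, so the eigenvalues are -4 (algebraic multiplicity 4).

For λ = -4: rank(A + 4I) = 2, rank((A + 4I)^2) = 1, rank((A + 4I)^3) = 0. The eigenspace has dimension 4 - 2 = 2, so there are 2 Jordan blocks; the rank sequence gives block sizes [3, 1].

Assembling the blocks gives the Jordan form J above.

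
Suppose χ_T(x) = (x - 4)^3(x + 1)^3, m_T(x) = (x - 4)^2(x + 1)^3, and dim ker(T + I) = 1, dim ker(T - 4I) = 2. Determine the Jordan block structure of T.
Jordan blocks: (-1, 3), (4, 2), (4, 1)

λ = -1: algebraic multiplicity 3 (exponent in χ_T), largest block size 3 (exponent in m_T), 1 block (geometric multiplicity). This forces block sizes [3].
λ = 4: algebraic multiplicity 3 (exponent in χ_T), largest block size 2 (exponent in m_T), 2 blocks (geometric multiplicity). These force block sizes [2, 1].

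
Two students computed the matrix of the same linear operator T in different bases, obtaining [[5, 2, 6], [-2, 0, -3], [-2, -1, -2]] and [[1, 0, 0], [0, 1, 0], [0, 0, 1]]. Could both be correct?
Both have characteristic polynomial (x - 1)^3, but the minimal polynomial of A is (x - 1)^2 while the minimal polynomial of B is x - 1. The minimal polynomial is a similarity invariant, so A and B are not similar.

No.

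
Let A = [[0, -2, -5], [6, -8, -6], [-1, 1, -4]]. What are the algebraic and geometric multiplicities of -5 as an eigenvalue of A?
algebraic multiplicity 2, geometric multiplicity 1

The characteristic polynomial is (x + 2)(x + 5)^2, so the factor x + 5 appears with exponent 2: the algebraic multiplicity is 2.

rank(A + 5I) = 2, so the eigenspace has dimension 3 - 2 = 1: the geometric multiplicity is 1.

Since 1 < 2, A is not diagonalizable.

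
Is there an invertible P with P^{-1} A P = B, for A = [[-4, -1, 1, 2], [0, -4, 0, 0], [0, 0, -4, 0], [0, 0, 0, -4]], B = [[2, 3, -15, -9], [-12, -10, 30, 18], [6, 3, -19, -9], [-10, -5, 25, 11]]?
Yes.

Two matrices over a field are similar if and only if they have the same invariant factors.

Both A and B have characteristic polynomial (x + 4)^4 and minimal polynomial (x + 4)^2. Computing further, both have invariant factors x + 4, x + 4, (x + 4)^2. Hence A and B are similar.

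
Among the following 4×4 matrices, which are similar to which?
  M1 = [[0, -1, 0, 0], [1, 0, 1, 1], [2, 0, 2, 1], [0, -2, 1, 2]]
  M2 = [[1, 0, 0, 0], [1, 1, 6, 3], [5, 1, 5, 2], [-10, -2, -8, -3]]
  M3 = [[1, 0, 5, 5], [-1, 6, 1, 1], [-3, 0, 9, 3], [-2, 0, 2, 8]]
2 classes: {M1, M2}, {M3}

Characteristic polynomials: χ_{M1} = (x - 1)^4, χ_{M2} = (x - 1)^4, χ_{M3} = (x - 6)^4.

{M1, M2}: invariant factors x - 1, (x - 1)^3.

{M3}: invariant factors x - 6, x - 6, (x - 6)^2.

Matrices are similar if and only if their invariant-factor lists agree; the partition into similarity classes is {M1, M2}, {M3}.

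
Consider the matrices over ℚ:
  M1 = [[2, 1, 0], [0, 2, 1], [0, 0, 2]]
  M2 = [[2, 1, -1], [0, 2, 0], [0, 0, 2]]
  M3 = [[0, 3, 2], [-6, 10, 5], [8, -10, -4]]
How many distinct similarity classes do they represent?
2 classes: {M1, M3}, {M2}

Characteristic polynomials: χ_{M1} = (x - 2)^3, χ_{M2} = (x - 2)^3, χ_{M3} = (x - 2)^3.

{M1, M3}: invariant factors (x - 2)^3.

{M2}: invariant factors x - 2, (x - 2)^2.

Matrices are similar if and only if their invariant-factor lists agree; the partition into similarity classes is {M1, M3}, {M2}.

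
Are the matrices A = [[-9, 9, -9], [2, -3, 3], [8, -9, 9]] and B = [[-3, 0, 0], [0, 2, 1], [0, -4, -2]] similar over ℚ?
Two matrices over a field are similar if and only if they have the same invariant factors.

Both A and B have characteristic polynomial x^2(x + 3) and minimal polynomial x^2(x + 3). Computing further, both have invariant factors x^2(x + 3). Hence A and B are similar.

Yes.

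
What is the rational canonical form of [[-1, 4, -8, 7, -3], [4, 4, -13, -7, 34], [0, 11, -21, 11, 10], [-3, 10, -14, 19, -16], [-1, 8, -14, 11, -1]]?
R = [[0, 0, 0, 0, 18], [1, 0, 0, 0, 3], [0, 1, 0, 0, 8], [0, 0, 1, 0, -3], [0, 0, 0, 1, 0]]

The invariant factors of A (the non-unit diagonal entries of the Smith normal form of xI - A over ℚ[x]) are (x - 2)(x^2 + x + 3)^2, each dividing the next. The characteristic polynomial is their product, (x - 2)(x^2 + x + 3)^2.

The rational canonical form is the block-diagonal matrix of companion matrices C(f_i):
R = [[0, 0, 0, 0, 18], [1, 0, 0, 0, 3], [0, 1, 0, 0, 8], [0, 0, 1, 0, -3], [0, 0, 0, 1, 0]].

Note the characteristic polynomial does not split into linear factors over ℚ, so A has no Jordan form over ℚ; the rational canonical form exists over any field.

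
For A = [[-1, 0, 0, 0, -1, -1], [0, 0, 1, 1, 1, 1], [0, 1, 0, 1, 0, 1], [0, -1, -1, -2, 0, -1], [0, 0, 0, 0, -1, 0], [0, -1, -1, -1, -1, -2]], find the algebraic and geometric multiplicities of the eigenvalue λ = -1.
The characteristic polynomial is (x + 1)^6, so the factor x + 1 appears with exponent 6: the algebraic multiplicity is 6.

rank(A + I) = 3, so the eigenspace has dimension 6 - 3 = 3: the geometric multiplicity is 3.

Since 3 < 6, A is not diagonalizable.

algebraic multiplicity 6, geometric multiplicity 3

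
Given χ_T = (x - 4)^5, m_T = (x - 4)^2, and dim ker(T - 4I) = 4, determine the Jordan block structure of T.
λ = 4: algebraic multiplicity 5 (exponent in χ_T), largest block size 2 (exponent in m_T), 4 blocks (geometric multiplicity). These force block sizes [2, 1, 1, 1].

Jordan blocks: (4, 2), (4, 1), (4, 1), (4, 1)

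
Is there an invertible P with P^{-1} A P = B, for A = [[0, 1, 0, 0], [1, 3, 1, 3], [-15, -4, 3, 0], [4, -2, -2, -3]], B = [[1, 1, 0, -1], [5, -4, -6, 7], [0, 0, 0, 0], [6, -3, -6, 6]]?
No.

Both have characteristic polynomial x^3(x - 3), but the minimal polynomial of A is x^3(x - 3) while the minimal polynomial of B is x^2(x - 3). The minimal polynomial is a similarity invariant, so A and B are not similar.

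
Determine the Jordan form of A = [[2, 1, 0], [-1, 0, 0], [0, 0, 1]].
J = [[1, 1, 0], [0, 1, 0], [0, 0, 1]]

The characteristic polynomial is det(xI - A) = (x - 1)^3, so the eigenvalues are 1 (algebraic multiplicity 3).

For λ = 1: rank(A - I) = 1, rank((A - I)^2) = 0. The eigenspace has dimension 3 - 1 = 2, so there are 2 Jordan blocks; the rank sequence gives block sizes [2, 1].

Assembling the blocks gives the Jordan form J above.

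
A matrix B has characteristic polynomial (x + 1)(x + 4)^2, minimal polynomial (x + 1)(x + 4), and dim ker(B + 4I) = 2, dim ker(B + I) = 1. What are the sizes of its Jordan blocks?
Jordan blocks: (-4, 1), (-4, 1), (-1, 1)

λ = -4: algebraic multiplicity 2 (exponent in χ_B), largest block size 1 (exponent in m_B), 2 blocks (geometric multiplicity). These force block sizes [1, 1].
λ = -1: algebraic multiplicity 1 (exponent in χ_B), largest block size 1 (exponent in m_B), 1 block (geometric multiplicity). This forces block sizes [1].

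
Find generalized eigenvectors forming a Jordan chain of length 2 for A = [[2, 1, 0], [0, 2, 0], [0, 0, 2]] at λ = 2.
We seek v_1 ∈ ker((A - 2I)^2) \ ker(A - 2I), then set v_{i+1} = (A - 2I) v_i.

One such chain is v_1 = [[-2, 1, 1]]^T, v_2 = [[1, 0, 0]]^T. Check: (A - 2I) v_2 = [[0, 0, 0]]^T = 0.

v_1 = [[-2, 1, 1]]^T, v_2 = [[1, 0, 0]]^T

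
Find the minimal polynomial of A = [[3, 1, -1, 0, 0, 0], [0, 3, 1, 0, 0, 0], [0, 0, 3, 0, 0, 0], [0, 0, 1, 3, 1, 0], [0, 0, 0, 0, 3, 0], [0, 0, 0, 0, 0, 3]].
The characteristic polynomial factors as (x - 3)^6. The minimal polynomial is ∏(x - λ)^{k_λ} where k_λ is the size of the largest Jordan block at λ.

For λ = 3: rank(A - 3I) = 3, and the largest Jordan block has size 3 (the smallest k with rank((A - 3I)^k) = rank((A - 3I)^(k+1))).

So m_A(x) = (x - 3)^3.

m_A(x) = (x - 3)^3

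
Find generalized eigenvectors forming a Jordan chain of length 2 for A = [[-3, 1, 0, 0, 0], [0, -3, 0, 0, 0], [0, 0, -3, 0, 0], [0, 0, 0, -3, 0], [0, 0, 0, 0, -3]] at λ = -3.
We seek v_1 ∈ ker((A + 3I)^2) \ ker(A + 3I), then set v_{i+1} = (A + 3I) v_i.

One such chain is v_1 = [[2, 1, -1, 2, -2]]^T, v_2 = [[1, 0, 0, 0, 0]]^T. Check: (A + 3I) v_2 = [[0, 0, 0, 0, 0]]^T = 0.

v_1 = [[2, 1, -1, 2, -2]]^T, v_2 = [[1, 0, 0, 0, 0]]^T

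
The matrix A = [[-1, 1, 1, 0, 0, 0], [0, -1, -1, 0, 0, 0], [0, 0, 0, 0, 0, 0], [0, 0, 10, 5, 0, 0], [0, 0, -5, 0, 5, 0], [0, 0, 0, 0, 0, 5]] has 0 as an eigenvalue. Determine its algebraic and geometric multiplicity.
algebraic multiplicity 1, geometric multiplicity 1

The characteristic polynomial is x(x - 5)^3(x + 1)^2, so the factor x appears with exponent 1: the algebraic multiplicity is 1.

rank(A) = 5, so the eigenspace has dimension 6 - 5 = 1: the geometric multiplicity is 1.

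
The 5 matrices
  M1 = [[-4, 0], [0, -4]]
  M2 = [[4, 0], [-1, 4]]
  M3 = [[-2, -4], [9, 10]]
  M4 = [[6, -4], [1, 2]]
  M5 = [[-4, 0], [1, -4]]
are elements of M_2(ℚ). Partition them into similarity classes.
Characteristic polynomials: χ_{M1} = (x + 4)^2, χ_{M2} = (x - 4)^2, χ_{M3} = (x - 4)^2, χ_{M4} = (x - 4)^2, χ_{M5} = (x + 4)^2.

{M1}: invariant factors x + 4, x + 4.

{M2, M3, M4}: invariant factors (x - 4)^2.

{M5}: invariant factors (x + 4)^2.

Matrices are similar if and only if their invariant-factor lists agree; the partition into similarity classes is {M1}, {M2, M3, M4}, {M5}.

3 classes: {M1}, {M2, M3, M4}, {M5}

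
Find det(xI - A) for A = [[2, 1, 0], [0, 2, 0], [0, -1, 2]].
xI - A = [[x - 2, -1, 0], [0, x - 2, 0], [0, 1, x - 2]].

Expanding det(xI - A) along the first row:
det(xI - A) = + (x - 2)·det([[x - 2, 0], [1, x - 2]]) - (-1)·det([[0, 0], [0, x - 2]]) + (0)·det([[0, x - 2], [0, 1]]).

Evaluating gives χ_A(x) = x^3 - 6x^2 + 12x - 8 = (x - 2)^3.

χ_A(x) = (x - 2)^3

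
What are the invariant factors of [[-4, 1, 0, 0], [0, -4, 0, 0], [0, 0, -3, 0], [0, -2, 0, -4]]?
x + 4, (x + 3)(x + 4)^2

The Jordan structure of A has elementary divisors (x + 4)^2, (x + 4), (x + 3). Arranging the block sizes at each eigenvalue in decreasing order and taking row products gives the invariant factors.

Invariant factors (smallest first, each dividing the next): x + 4, (x + 3)(x + 4)^2.

Check: the last factor (x + 3)(x + 4)^2 is the minimal polynomial, and the product (x + 3)(x + 4)^3 is the characteristic polynomial.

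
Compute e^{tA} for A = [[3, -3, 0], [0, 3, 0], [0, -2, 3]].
e^{tA} = [[e^{3*t}, -3*t*e^{3*t}, 0], [0, e^{3*t}, 0], [0, -2*t*e^{3*t}, e^{3*t}]]

A has Jordan form J = [[3, 1, 0], [0, 3, 0], [0, 0, 3]] with A = PJP^{-1}, so e^{tA} = P e^{tJ} P^{-1}.

For a Jordan block J_k(λ), e^{tJ_k(λ)} = e^{λt} · (I + tN + t^2 N^2/2! + ... + t^{k-1} N^{k-1}/(k-1)!) where N is the nilpotent superdiagonal part.

Assembling the blocks and conjugating back gives the entries of e^{tA} as shown above.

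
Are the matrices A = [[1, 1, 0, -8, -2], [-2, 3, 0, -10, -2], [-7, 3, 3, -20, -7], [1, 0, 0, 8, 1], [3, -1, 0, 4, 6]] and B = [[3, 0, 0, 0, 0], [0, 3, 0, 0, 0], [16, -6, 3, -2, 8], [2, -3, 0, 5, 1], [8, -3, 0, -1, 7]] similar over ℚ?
Both have characteristic polynomial (x - 6)^2(x - 3)^3, but the minimal polynomial of A is (x - 6)^2(x - 3)^2 while the minimal polynomial of B is (x - 6)^2(x - 3). The minimal polynomial is a similarity invariant, so A and B are not similar.

No.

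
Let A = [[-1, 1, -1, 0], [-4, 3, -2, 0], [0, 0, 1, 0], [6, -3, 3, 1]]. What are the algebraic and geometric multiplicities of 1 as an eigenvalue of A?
algebraic multiplicity 4, geometric multiplicity 3

The characteristic polynomial is (x - 1)^4, so the factor x - 1 appears with exponent 4: the algebraic multiplicity is 4.

rank(A - I) = 1, so the eigenspace has dimension 4 - 1 = 3: the geometric multiplicity is 3.

Since 3 < 4, A is not diagonalizable.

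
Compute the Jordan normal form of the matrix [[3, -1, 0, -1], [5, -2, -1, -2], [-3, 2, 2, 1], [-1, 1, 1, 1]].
J = [[1, 1, 0, 0], [0, 1, 0, 0], [0, 0, 1, 1], [0, 0, 0, 1]]

The characteristic polynomial is det(xI - A) = (x - 1)^4, so the eigenvalues are 1 (algebraic multiplicity 4).

For λ = 1: rank(A - I) = 2, rank((A - I)^2) = 0. The eigenspace has dimension 4 - 2 = 2, so there are 2 Jordan blocks; the rank sequence gives block sizes [2, 2].

Assembling the blocks gives the Jordan form J above.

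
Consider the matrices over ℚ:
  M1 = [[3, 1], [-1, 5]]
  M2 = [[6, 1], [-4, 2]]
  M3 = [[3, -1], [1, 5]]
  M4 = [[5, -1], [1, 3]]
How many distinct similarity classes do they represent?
Characteristic polynomials: χ_{M1} = (x - 4)^2, χ_{M2} = (x - 4)^2, χ_{M3} = (x - 4)^2, χ_{M4} = (x - 4)^2.

{M1, M2, M3, M4}: invariant factors (x - 4)^2.

Matrices are similar if and only if their invariant-factor lists agree; the partition into similarity classes is {M1, M2, M3, M4}.

1 class: {M1, M2, M3, M4}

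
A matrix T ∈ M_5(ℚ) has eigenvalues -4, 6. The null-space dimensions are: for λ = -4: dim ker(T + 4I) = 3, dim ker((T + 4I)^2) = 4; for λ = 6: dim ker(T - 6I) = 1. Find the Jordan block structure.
Jordan blocks: (-4, 2), (-4, 1), (-4, 1), (6, 1)

λ = -4: successive nullity increments [3, 1] count blocks of size ≥ k; block sizes are [2, 1, 1].
λ = 6: successive nullity increments [1] count blocks of size ≥ k; block sizes are [1].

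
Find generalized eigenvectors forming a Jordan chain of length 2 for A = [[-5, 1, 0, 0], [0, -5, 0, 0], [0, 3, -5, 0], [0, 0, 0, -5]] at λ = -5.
v_1 = [[-3, 1, -8, 1]]^T, v_2 = [[1, 0, 3, 0]]^T

We seek v_1 ∈ ker((A + 5I)^2) \ ker(A + 5I), then set v_{i+1} = (A + 5I) v_i.

One such chain is v_1 = [[-3, 1, -8, 1]]^T, v_2 = [[1, 0, 3, 0]]^T. Check: (A + 5I) v_2 = [[0, 0, 0, 0]]^T = 0.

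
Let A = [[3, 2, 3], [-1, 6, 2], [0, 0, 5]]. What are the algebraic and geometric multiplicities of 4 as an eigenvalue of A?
algebraic multiplicity 1, geometric multiplicity 1

The characteristic polynomial is (x - 5)^2(x - 4), so the factor x - 4 appears with exponent 1: the algebraic multiplicity is 1.

rank(A - 4I) = 2, so the eigenspace has dimension 3 - 2 = 1: the geometric multiplicity is 1.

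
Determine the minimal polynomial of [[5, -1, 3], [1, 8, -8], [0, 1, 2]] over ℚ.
m_A(x) = (x - 5)^3

The characteristic polynomial factors as (x - 5)^3. The minimal polynomial is ∏(x - λ)^{k_λ} where k_λ is the size of the largest Jordan block at λ.

For λ = 5: rank(A - 5I) = 2, and the largest Jordan block has size 3 (the smallest k with rank((A - 5I)^k) = rank((A - 5I)^(k+1))).

So m_A(x) = (x - 5)^3.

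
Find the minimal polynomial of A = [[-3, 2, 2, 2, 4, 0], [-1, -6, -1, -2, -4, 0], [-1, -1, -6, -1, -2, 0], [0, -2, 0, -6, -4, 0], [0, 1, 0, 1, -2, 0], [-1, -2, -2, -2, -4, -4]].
The characteristic polynomial factors as (x + 4)^3(x + 5)^3. The minimal polynomial is ∏(x - λ)^{k_λ} where k_λ is the size of the largest Jordan block at λ.

For λ = -5: rank(A + 5I) = 4, and the largest Jordan block has size 2 (the smallest k with rank((A + 5I)^k) = rank((A + 5I)^(k+1))).
For λ = -4: rank(A + 4I) = 3, and the largest Jordan block has size 1 (the smallest k with rank((A + 4I)^k) = rank((A + 4I)^(k+1))).

So m_A(x) = (x + 4)(x + 5)^2.

m_A(x) = (x + 4)(x + 5)^2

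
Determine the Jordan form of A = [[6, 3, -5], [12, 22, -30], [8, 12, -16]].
J = [[4, 1, 0], [0, 4, 0], [0, 0, 4]]

The characteristic polynomial is det(xI - A) = (x - 4)^3, so the eigenvalues are 4 (algebraic multiplicity 3).

For λ = 4: rank(A - 4I) = 1, rank((A - 4I)^2) = 0. The eigenspace has dimension 3 - 1 = 2, so there are 2 Jordan blocks; the rank sequence gives block sizes [2, 1].

Assembling the blocks gives the Jordan form J above.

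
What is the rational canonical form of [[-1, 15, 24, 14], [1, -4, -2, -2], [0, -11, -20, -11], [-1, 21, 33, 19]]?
The invariant factors of A (the non-unit diagonal entries of the Smith normal form of xI - A over ℚ[x]) are x^2 + 3x + 1, x^2 + 3x + 1, each dividing the next. The characteristic polynomial is their product, (x^2 + 3x + 1)^2.

The rational canonical form is the block-diagonal matrix of companion matrices C(f_i):
R = [[0, -1, 0, 0], [1, -3, 0, 0], [0, 0, 0, -1], [0, 0, 1, -3]].

Note the characteristic polynomial does not split into linear factors over ℚ, so A has no Jordan form over ℚ; the rational canonical form exists over any field.

R = [[0, -1, 0, 0], [1, -3, 0, 0], [0, 0, 0, -1], [0, 0, 1, -3]]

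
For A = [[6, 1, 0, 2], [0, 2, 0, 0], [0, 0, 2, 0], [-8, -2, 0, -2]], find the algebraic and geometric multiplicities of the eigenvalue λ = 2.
The characteristic polynomial is (x - 2)^4, so the factor x - 2 appears with exponent 4: the algebraic multiplicity is 4.

rank(A - 2I) = 1, so the eigenspace has dimension 4 - 1 = 3: the geometric multiplicity is 3.

Since 3 < 4, A is not diagonalizable.

algebraic multiplicity 4, geometric multiplicity 3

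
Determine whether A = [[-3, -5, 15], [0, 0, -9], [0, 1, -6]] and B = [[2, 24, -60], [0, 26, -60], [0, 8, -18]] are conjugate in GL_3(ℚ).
No.

trace(A) = -9 but trace(B) = 10. The trace is a similarity invariant, so A and B are not similar.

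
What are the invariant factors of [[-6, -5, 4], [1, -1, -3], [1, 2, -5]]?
(x + 4)^3

The Jordan structure of A has elementary divisors (x + 4)^3. Arranging the block sizes at each eigenvalue in decreasing order and taking row products gives the invariant factors.

Invariant factors (smallest first, each dividing the next): (x + 4)^3.

Check: the last factor (x + 4)^3 is the minimal polynomial, and the product (x + 4)^3 is the characteristic polynomial.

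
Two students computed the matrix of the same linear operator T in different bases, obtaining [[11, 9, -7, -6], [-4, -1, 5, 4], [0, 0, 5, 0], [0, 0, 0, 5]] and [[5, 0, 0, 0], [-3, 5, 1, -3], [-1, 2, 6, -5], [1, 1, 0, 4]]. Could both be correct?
Two matrices over a field are similar if and only if they have the same invariant factors.

Both A and B have characteristic polynomial (x - 5)^4 and minimal polynomial (x - 5)^3. Computing further, both have invariant factors x - 5, (x - 5)^3. Hence A and B are similar.

Yes.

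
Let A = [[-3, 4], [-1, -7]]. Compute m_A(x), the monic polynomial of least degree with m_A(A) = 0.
The characteristic polynomial factors as (x + 5)^2. The minimal polynomial is ∏(x - λ)^{k_λ} where k_λ is the size of the largest Jordan block at λ.

For λ = -5: rank(A + 5I) = 1, and the largest Jordan block has size 2 (the smallest k with rank((A + 5I)^k) = rank((A + 5I)^(k+1))).

So m_A(x) = (x + 5)^2.

m_A(x) = (x + 5)^2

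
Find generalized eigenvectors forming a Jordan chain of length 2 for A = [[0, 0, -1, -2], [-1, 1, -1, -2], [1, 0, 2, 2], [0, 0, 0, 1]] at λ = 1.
v_1 = [[1, 1, 0, 0]]^T, v_2 = [[-1, -1, 1, 0]]^T

We seek v_1 ∈ ker((A - I)^2) \ ker(A - I), then set v_{i+1} = (A - I) v_i.

One such chain is v_1 = [[1, 1, 0, 0]]^T, v_2 = [[-1, -1, 1, 0]]^T. Check: (A - I) v_2 = [[0, 0, 0, 0]]^T = 0.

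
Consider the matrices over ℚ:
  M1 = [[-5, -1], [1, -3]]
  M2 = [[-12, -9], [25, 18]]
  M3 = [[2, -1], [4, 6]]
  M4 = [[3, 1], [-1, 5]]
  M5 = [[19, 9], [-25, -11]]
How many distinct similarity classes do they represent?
Characteristic polynomials: χ_{M1} = (x + 4)^2, χ_{M2} = (x - 3)^2, χ_{M3} = (x - 4)^2, χ_{M4} = (x - 4)^2, χ_{M5} = (x - 4)^2.

{M1}: invariant factors (x + 4)^2.

{M2}: invariant factors (x - 3)^2.

{M3, M4, M5}: invariant factors (x - 4)^2.

Matrices are similar if and only if their invariant-factor lists agree; the partition into similarity classes is {M1}, {M2}, {M3, M4, M5}.

3 classes: {M1}, {M2}, {M3, M4, M5}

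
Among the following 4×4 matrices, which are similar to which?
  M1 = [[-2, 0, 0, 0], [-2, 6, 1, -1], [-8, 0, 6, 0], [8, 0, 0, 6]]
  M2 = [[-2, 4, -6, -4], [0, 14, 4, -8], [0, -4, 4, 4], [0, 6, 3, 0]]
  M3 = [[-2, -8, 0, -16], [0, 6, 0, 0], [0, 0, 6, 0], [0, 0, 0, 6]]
Characteristic polynomials: χ_{M1} = (x - 6)^3(x + 2), χ_{M2} = (x - 6)^3(x + 2), χ_{M3} = (x - 6)^3(x + 2).

{M1, M2}: invariant factors x - 6, (x - 6)^2(x + 2).

{M3}: invariant factors x - 6, x - 6, (x - 6)(x + 2).

Matrices are similar if and only if their invariant-factor lists agree; the partition into similarity classes is {M1, M2}, {M3}.

2 classes: {M1, M2}, {M3}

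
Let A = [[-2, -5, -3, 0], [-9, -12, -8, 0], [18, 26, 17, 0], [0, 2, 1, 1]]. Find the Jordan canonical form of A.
The characteristic polynomial is det(xI - A) = (x - 1)^4, so the eigenvalues are 1 (algebraic multiplicity 4).

For λ = 1: rank(A - I) = 2, rank((A - I)^2) = 1, rank((A - I)^3) = 0. The eigenspace has dimension 4 - 2 = 2, so there are 2 Jordan blocks; the rank sequence gives block sizes [3, 1].

Assembling the blocks gives the Jordan form J above.

J = [[1, 1, 0, 0], [0, 1, 1, 0], [0, 0, 1, 0], [0, 0, 0, 1]]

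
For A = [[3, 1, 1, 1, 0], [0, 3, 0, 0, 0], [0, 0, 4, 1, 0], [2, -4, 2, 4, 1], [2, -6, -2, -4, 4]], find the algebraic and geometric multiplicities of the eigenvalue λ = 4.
The characteristic polynomial is (x - 4)^3(x - 3)^2, so the factor x - 4 appears with exponent 3: the algebraic multiplicity is 3.

rank(A - 4I) = 4, so the eigenspace has dimension 5 - 4 = 1: the geometric multiplicity is 1.

Since 1 < 3, A is not diagonalizable.

algebraic multiplicity 3, geometric multiplicity 1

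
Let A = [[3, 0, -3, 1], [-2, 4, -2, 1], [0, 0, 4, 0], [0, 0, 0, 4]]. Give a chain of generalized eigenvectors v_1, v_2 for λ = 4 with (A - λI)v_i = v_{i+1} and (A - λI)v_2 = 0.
We seek v_1 ∈ ker((A - 4I)^2) \ ker(A - 4I), then set v_{i+1} = (A - 4I) v_i.

One such chain is v_1 = [[0, -2, 1, 3]]^T, v_2 = [[0, 1, 0, 0]]^T. Check: (A - 4I) v_2 = [[0, 0, 0, 0]]^T = 0.

v_1 = [[0, -2, 1, 3]]^T, v_2 = [[0, 1, 0, 0]]^T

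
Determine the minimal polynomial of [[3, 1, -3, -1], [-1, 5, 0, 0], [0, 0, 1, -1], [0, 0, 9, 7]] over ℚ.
m_A(x) = (x - 4)^3

The characteristic polynomial factors as (x - 4)^4. The minimal polynomial is ∏(x - λ)^{k_λ} where k_λ is the size of the largest Jordan block at λ.

For λ = 4: rank(A - 4I) = 2, and the largest Jordan block has size 3 (the smallest k with rank((A - 4I)^k) = rank((A - 4I)^(k+1))).

So m_A(x) = (x - 4)^3.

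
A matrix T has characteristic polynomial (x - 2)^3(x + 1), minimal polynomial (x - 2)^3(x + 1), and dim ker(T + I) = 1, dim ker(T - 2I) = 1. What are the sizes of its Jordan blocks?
λ = -1: algebraic multiplicity 1 (exponent in χ_T), largest block size 1 (exponent in m_T), 1 block (geometric multiplicity). This forces block sizes [1].
λ = 2: algebraic multiplicity 3 (exponent in χ_T), largest block size 3 (exponent in m_T), 1 block (geometric multiplicity). This forces block sizes [3].

Jordan blocks: (-1, 1), (2, 3)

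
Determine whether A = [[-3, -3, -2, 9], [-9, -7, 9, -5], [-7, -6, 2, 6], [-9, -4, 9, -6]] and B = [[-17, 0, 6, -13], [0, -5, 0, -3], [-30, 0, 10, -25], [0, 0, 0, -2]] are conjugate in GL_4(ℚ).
No.

Both have characteristic polynomial (x + 2)^2(x + 5)^2, but the minimal polynomial of A is (x + 2)^2(x + 5)^2 while the minimal polynomial of B is (x + 2)^2(x + 5). The minimal polynomial is a similarity invariant, so A and B are not similar.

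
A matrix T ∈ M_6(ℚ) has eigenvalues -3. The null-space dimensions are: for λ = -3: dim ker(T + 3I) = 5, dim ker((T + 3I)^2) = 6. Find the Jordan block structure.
λ = -3: successive nullity increments [5, 1] count blocks of size ≥ k; block sizes are [2, 1, 1, 1, 1].

Jordan blocks: (-3, 2), (-3, 1), (-3, 1), (-3, 1), (-3, 1)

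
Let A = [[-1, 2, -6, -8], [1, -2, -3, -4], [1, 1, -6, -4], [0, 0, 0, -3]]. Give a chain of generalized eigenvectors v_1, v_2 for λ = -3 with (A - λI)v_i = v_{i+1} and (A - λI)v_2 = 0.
v_1 = [[1, 1, 1, 0]]^T, v_2 = [[-2, -1, -1, 0]]^T

We seek v_1 ∈ ker((A + 3I)^2) \ ker(A + 3I), then set v_{i+1} = (A + 3I) v_i.

One such chain is v_1 = [[1, 1, 1, 0]]^T, v_2 = [[-2, -1, -1, 0]]^T. Check: (A + 3I) v_2 = [[0, 0, 0, 0]]^T = 0.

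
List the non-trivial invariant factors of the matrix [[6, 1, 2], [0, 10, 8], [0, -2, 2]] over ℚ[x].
The Jordan structure of A has elementary divisors (x - 6)^2, (x - 6). Arranging the block sizes at each eigenvalue in decreasing order and taking row products gives the invariant factors.

Invariant factors (smallest first, each dividing the next): x - 6, (x - 6)^2.

Check: the last factor (x - 6)^2 is the minimal polynomial, and the product (x - 6)^3 is the characteristic polynomial.

x - 6, (x - 6)^2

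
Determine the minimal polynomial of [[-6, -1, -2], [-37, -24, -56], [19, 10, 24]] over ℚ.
m_A(x) = (x - 4)(x + 5)^2

The characteristic polynomial factors as (x - 4)(x + 5)^2. The minimal polynomial is ∏(x - λ)^{k_λ} where k_λ is the size of the largest Jordan block at λ.

For λ = -5: rank(A + 5I) = 2, and the largest Jordan block has size 2 (the smallest k with rank((A + 5I)^k) = rank((A + 5I)^(k+1))).
For λ = 4: rank(A - 4I) = 2, and the largest Jordan block has size 1 (the smallest k with rank((A - 4I)^k) = rank((A - 4I)^(k+1))).

So m_A(x) = (x - 4)(x + 5)^2.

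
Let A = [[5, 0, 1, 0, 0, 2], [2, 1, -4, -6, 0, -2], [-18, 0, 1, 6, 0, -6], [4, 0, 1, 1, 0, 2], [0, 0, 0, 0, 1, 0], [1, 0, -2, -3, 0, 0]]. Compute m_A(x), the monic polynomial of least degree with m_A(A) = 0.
The characteristic polynomial factors as (x - 4)(x - 1)^5. The minimal polynomial is ∏(x - λ)^{k_λ} where k_λ is the size of the largest Jordan block at λ.

For λ = 1: rank(A - I) = 2, and the largest Jordan block has size 2 (the smallest k with rank((A - I)^k) = rank((A - I)^(k+1))).
For λ = 4: rank(A - 4I) = 5, and the largest Jordan block has size 1 (the smallest k with rank((A - 4I)^k) = rank((A - 4I)^(k+1))).

So m_A(x) = (x - 4)(x - 1)^2.

m_A(x) = (x - 4)(x - 1)^2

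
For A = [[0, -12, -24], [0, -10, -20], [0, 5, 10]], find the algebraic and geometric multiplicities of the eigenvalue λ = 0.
algebraic multiplicity 3, geometric multiplicity 2

The characteristic polynomial is x^3, so the factor x appears with exponent 3: the algebraic multiplicity is 3.

rank(A) = 1, so the eigenspace has dimension 3 - 1 = 2: the geometric multiplicity is 2.

Since 2 < 3, A is not diagonalizable.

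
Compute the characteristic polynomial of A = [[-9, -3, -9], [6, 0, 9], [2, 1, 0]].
xI - A = [[x + 9, 3, 9], [-6, x, -9], [-2, -1, x]].

Expanding det(xI - A) along the first row:
det(xI - A) = + (x + 9)·det([[x, -9], [-1, x]]) - (3)·det([[-6, -9], [-2, x]]) + (9)·det([[-6, x], [-2, -1]]).

Evaluating gives χ_A(x) = x^3 + 9x^2 + 27x + 27 = (x + 3)^3.

χ_A(x) = (x + 3)^3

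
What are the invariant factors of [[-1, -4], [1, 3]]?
(x - 1)^2

The Jordan structure of A has elementary divisors (x - 1)^2. Arranging the block sizes at each eigenvalue in decreasing order and taking row products gives the invariant factors.

Invariant factors (smallest first, each dividing the next): (x - 1)^2.

Check: the last factor (x - 1)^2 is the minimal polynomial, and the product (x - 1)^2 is the characteristic polynomial.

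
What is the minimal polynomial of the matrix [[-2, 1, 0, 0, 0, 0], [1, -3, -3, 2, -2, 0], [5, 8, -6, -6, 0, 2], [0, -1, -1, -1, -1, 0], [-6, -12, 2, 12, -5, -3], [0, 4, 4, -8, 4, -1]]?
The characteristic polynomial factors as (x + 3)^6. The minimal polynomial is ∏(x - λ)^{k_λ} where k_λ is the size of the largest Jordan block at λ.

For λ = -3: rank(A + 3I) = 4, and the largest Jordan block has size 3 (the smallest k with rank((A + 3I)^k) = rank((A + 3I)^(k+1))).

So m_A(x) = (x + 3)^3.

m_A(x) = (x + 3)^3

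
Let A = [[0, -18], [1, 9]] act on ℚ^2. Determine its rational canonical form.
R = [[0, -18], [1, 9]]

The invariant factors of A (the non-unit diagonal entries of the Smith normal form of xI - A over ℚ[x]) are (x - 6)(x - 3), each dividing the next. The characteristic polynomial is their product, (x - 6)(x - 3).

The rational canonical form is the block-diagonal matrix of companion matrices C(f_i):
R = [[0, -18], [1, 9]].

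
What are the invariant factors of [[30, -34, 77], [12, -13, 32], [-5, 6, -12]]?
(x - 3)(x - 1)^2

The Jordan structure of A has elementary divisors (x - 1)^2, (x - 3). Arranging the block sizes at each eigenvalue in decreasing order and taking row products gives the invariant factors.

Invariant factors (smallest first, each dividing the next): (x - 3)(x - 1)^2.

Check: the last factor (x - 3)(x - 1)^2 is the minimal polynomial, and the product (x - 3)(x - 1)^2 is the characteristic polynomial.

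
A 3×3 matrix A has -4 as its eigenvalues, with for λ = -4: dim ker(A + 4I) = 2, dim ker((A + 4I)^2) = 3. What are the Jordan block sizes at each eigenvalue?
Jordan blocks: (-4, 2), (-4, 1)

λ = -4: successive nullity increments [2, 1] count blocks of size ≥ k; block sizes are [2, 1].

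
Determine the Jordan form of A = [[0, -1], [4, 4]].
J = [[2, 1], [0, 2]]

The characteristic polynomial is det(xI - A) = (x - 2)^2, so the eigenvalues are 2 (algebraic multiplicity 2).

For λ = 2: rank(A - 2I) = 1, rank((A - 2I)^2) = 0. The eigenspace has dimension 2 - 1 = 1, so there is 1 Jordan block; the rank sequence gives block sizes [2].

Assembling the blocks gives the Jordan form J above.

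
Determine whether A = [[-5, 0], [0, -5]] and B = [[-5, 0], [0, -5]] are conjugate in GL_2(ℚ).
Two matrices over a field are similar if and only if they have the same invariant factors.

Both A and B have characteristic polynomial (x + 5)^2 and minimal polynomial x + 5. Computing further, both have invariant factors x + 5, x + 5. Hence A and B are similar.

Yes.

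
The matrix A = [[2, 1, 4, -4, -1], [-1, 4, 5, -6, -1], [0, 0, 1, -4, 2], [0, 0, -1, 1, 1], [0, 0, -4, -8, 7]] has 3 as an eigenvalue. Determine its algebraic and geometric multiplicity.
The characteristic polynomial is (x - 3)^5, so the factor x - 3 appears with exponent 5: the algebraic multiplicity is 5.

rank(A - 3I) = 3, so the eigenspace has dimension 5 - 3 = 2: the geometric multiplicity is 2.

Since 2 < 5, A is not diagonalizable.

algebraic multiplicity 5, geometric multiplicity 2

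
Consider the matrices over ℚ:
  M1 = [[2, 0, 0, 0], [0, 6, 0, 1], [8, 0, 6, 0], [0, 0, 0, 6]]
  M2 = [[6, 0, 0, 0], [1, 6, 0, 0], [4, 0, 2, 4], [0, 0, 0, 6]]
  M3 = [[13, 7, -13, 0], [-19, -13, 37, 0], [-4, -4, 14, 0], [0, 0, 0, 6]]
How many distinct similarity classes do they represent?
Characteristic polynomials: χ_{M1} = (x - 6)^3(x - 2), χ_{M2} = (x - 6)^3(x - 2), χ_{M3} = (x - 6)^3(x - 2).

{M1, M2, M3}: invariant factors x - 6, (x - 6)^2(x - 2).

Matrices are similar if and only if their invariant-factor lists agree; the partition into similarity classes is {M1, M2, M3}.

1 class: {M1, M2, M3}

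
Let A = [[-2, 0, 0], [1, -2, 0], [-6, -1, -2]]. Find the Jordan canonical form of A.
The characteristic polynomial is det(xI - A) = (x + 2)^3, so the eigenvalues are -2 (algebraic multiplicity 3).

For λ = -2: rank(A + 2I) = 2, rank((A + 2I)^2) = 1, rank((A + 2I)^3) = 0. The eigenspace has dimension 3 - 2 = 1, so there is 1 Jordan block; the rank sequence gives block sizes [3].

Assembling the blocks gives the Jordan form J above.

J = [[-2, 1, 0], [0, -2, 1], [0, 0, -2]]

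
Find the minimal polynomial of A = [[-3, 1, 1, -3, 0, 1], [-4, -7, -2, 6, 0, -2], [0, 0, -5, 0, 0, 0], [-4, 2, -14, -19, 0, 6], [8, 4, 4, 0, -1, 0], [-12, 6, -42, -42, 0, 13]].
The characteristic polynomial factors as (x + 1)^2(x + 5)^4. The minimal polynomial is ∏(x - λ)^{k_λ} where k_λ is the size of the largest Jordan block at λ.

For λ = -5: rank(A + 5I) = 3, and the largest Jordan block has size 2 (the smallest k with rank((A + 5I)^k) = rank((A + 5I)^(k+1))).
For λ = -1: rank(A + I) = 4, and the largest Jordan block has size 1 (the smallest k with rank((A + I)^k) = rank((A + I)^(k+1))).

So m_A(x) = (x + 1)(x + 5)^2.

m_A(x) = (x + 1)(x + 5)^2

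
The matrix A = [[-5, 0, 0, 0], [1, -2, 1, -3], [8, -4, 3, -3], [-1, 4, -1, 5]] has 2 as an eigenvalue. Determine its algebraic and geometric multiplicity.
algebraic multiplicity 3, geometric multiplicity 2

The characteristic polynomial is (x - 2)^3(x + 5), so the factor x - 2 appears with exponent 3: the algebraic multiplicity is 3.

rank(A - 2I) = 2, so the eigenspace has dimension 4 - 2 = 2: the geometric multiplicity is 2.

Since 2 < 3, A is not diagonalizable.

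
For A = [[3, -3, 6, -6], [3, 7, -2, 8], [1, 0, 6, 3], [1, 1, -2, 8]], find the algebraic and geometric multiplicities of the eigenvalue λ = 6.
The characteristic polynomial is (x - 6)^4, so the factor x - 6 appears with exponent 4: the algebraic multiplicity is 4.

rank(A - 6I) = 2, so the eigenspace has dimension 4 - 2 = 2: the geometric multiplicity is 2.

Since 2 < 4, A is not diagonalizable.

algebraic multiplicity 4, geometric multiplicity 2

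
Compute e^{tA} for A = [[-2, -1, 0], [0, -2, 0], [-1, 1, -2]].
A has Jordan form J = [[-2, 1, 0], [0, -2, 1], [0, 0, -2]] with A = PJP^{-1}, so e^{tA} = P e^{tJ} P^{-1}.

For a Jordan block J_k(λ), e^{tJ_k(λ)} = e^{λt} · (I + tN + t^2 N^2/2! + ... + t^{k-1} N^{k-1}/(k-1)!) where N is the nilpotent superdiagonal part.

Assembling the blocks and conjugating back gives the entries of e^{tA} as shown above.

e^{tA} = [[e^{-2*t}, -t*e^{-2*t}, 0], [0, e^{-2*t}, 0], [-t*e^{-2*t}, t*(t + 2)*e^{-2*t}/2, e^{-2*t}]]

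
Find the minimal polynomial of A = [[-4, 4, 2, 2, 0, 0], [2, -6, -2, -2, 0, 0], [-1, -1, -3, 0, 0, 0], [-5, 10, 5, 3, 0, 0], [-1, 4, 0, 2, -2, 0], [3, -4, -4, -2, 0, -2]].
The characteristic polynomial factors as (x + 2)^4(x + 3)^2. The minimal polynomial is ∏(x - λ)^{k_λ} where k_λ is the size of the largest Jordan block at λ.

For λ = -3: rank(A + 3I) = 5, and the largest Jordan block has size 2 (the smallest k with rank((A + 3I)^k) = rank((A + 3I)^(k+1))).
For λ = -2: rank(A + 2I) = 3, and the largest Jordan block has size 2 (the smallest k with rank((A + 2I)^k) = rank((A + 2I)^(k+1))).

So m_A(x) = (x + 2)^2(x + 3)^2.

m_A(x) = (x + 2)^2(x + 3)^2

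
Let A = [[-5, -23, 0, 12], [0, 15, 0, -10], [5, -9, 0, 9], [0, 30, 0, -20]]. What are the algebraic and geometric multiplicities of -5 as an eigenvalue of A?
algebraic multiplicity 2, geometric multiplicity 1

The characteristic polynomial is x^2(x + 5)^2, so the factor x + 5 appears with exponent 2: the algebraic multiplicity is 2.

rank(A + 5I) = 3, so the eigenspace has dimension 4 - 3 = 1: the geometric multiplicity is 1.

Since 1 < 2, A is not diagonalizable.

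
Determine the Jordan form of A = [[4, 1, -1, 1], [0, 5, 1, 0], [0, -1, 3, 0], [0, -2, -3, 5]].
J = [[4, 1, 0, 0], [0, 4, 1, 0], [0, 0, 4, 0], [0, 0, 0, 5]]

The characteristic polynomial is det(xI - A) = (x - 5)(x - 4)^3, so the eigenvalues are 4 (algebraic multiplicity 3), 5 (algebraic multiplicity 1).

For λ = 4: rank(A - 4I) = 3, rank((A - 4I)^2) = 2, rank((A - 4I)^3) = 1. The eigenspace has dimension 4 - 3 = 1, so there is 1 Jordan block; the rank sequence gives block sizes [3].

For λ = 5: algebraic multiplicity 1 gives one 1×1 block.

Assembling the blocks gives the Jordan form J above.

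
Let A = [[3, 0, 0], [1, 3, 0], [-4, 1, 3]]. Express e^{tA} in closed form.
A has Jordan form J = [[3, 1, 0], [0, 3, 1], [0, 0, 3]] with A = PJP^{-1}, so e^{tA} = P e^{tJ} P^{-1}.

For a Jordan block J_k(λ), e^{tJ_k(λ)} = e^{λt} · (I + tN + t^2 N^2/2! + ... + t^{k-1} N^{k-1}/(k-1)!) where N is the nilpotent superdiagonal part.

Assembling the blocks and conjugating back gives the entries of e^{tA} as shown above.

e^{tA} = [[e^{3*t}, 0, 0], [t*e^{3*t}, e^{3*t}, 0], [t*(t - 8)*e^{3*t}/2, t*e^{3*t}, e^{3*t}]]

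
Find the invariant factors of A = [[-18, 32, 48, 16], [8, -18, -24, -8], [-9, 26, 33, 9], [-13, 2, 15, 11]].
The Jordan structure of A has elementary divisors (x + 2), (x + 2), (x - 6)^2. Arranging the block sizes at each eigenvalue in decreasing order and taking row products gives the invariant factors.

Invariant factors (smallest first, each dividing the next): x + 2, (x - 6)^2(x + 2).

Check: the last factor (x - 6)^2(x + 2) is the minimal polynomial, and the product (x - 6)^2(x + 2)^2 is the characteristic polynomial.

x + 2, (x - 6)^2(x + 2)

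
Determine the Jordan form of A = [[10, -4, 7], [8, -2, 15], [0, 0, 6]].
The characteristic polynomial is det(xI - A) = (x - 6)^2(x - 2), so the eigenvalues are 2 (algebraic multiplicity 1), 6 (algebraic multiplicity 2).

For λ = 2: algebraic multiplicity 1 gives one 1×1 block.

For λ = 6: rank(A - 6I) = 2, rank((A - 6I)^2) = 1. The eigenspace has dimension 3 - 2 = 1, so there is 1 Jordan block; the rank sequence gives block sizes [2].

Assembling the blocks gives the Jordan form J above.

J = [[2, 0, 0], [0, 6, 1], [0, 0, 6]]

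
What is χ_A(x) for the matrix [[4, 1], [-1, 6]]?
xI - A = [[x - 4, -1], [1, x - 6]].

Expanding det(xI - A) along the first row:
det(xI - A) = + (x - 4)·det([[x - 6]]) - (-1)·det([[1]]).

Evaluating gives χ_A(x) = x^2 - 10x + 25 = (x - 5)^2.

χ_A(x) = (x - 5)^2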